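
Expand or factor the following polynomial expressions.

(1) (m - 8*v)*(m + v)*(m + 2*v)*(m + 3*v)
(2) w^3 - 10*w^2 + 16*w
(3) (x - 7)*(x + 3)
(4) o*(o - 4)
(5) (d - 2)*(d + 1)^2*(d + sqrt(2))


(1) = m^4 - 2*m^3*v - 37*m^2*v^2 - 82*m*v^3 - 48*v^4
(2) = w*(w - 8)*(w - 2)
(3) = x^2 - 4*x - 21
(4) = o^2 - 4*o
(5) = d^4 + sqrt(2)*d^3 - 3*d^2 - 3*sqrt(2)*d - 2*d - 2*sqrt(2)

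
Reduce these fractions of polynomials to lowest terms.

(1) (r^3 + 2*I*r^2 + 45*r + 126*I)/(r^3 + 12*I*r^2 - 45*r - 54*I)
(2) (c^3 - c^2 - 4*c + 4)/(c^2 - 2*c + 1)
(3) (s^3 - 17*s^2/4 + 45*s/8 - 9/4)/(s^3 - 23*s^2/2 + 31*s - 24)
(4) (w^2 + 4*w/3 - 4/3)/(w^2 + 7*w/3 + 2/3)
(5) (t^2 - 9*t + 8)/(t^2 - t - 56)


(1) = (r - 7*I)/(r + 3*I)
(2) = (c^2 - 4)/(c - 1)
(3) = (4*s - 3)/(4*s - 32)
(4) = (3*w - 2)/(3*w + 1)
(5) = (t - 1)/(t + 7)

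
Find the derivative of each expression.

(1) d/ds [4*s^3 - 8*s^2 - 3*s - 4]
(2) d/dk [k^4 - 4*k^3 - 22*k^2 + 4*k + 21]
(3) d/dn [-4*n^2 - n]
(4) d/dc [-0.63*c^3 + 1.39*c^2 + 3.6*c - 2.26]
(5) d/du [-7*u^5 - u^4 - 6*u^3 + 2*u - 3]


(1) = 12*s^2 - 16*s - 3
(2) = 4*k^3 - 12*k^2 - 44*k + 4
(3) = -8*n - 1
(4) = -1.89*c^2 + 2.78*c + 3.6
(5) = -35*u^4 - 4*u^3 - 18*u^2 + 2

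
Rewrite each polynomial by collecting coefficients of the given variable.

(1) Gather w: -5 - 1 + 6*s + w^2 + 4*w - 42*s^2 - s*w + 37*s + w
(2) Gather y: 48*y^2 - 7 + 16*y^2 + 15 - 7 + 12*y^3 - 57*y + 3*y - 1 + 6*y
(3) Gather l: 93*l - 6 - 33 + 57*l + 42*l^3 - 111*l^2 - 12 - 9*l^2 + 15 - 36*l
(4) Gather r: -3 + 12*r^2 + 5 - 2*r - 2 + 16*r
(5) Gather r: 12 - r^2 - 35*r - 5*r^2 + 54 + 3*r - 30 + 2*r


(1) = -42*s^2 + 43*s + w^2 + w*(5 - s) - 6
(2) = 12*y^3 + 64*y^2 - 48*y
(3) = 42*l^3 - 120*l^2 + 114*l - 36
(4) = 12*r^2 + 14*r
(5) = -6*r^2 - 30*r + 36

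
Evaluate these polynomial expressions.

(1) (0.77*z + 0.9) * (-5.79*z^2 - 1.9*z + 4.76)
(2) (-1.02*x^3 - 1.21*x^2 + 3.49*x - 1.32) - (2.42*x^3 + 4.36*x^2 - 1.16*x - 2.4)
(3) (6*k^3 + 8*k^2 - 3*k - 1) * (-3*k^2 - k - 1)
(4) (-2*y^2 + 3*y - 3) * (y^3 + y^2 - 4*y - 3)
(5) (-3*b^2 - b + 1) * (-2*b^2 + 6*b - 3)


(1) = -4.4583*z^3 - 6.674*z^2 + 1.9552*z + 4.284
(2) = -3.44*x^3 - 5.57*x^2 + 4.65*x + 1.08
(3) = -18*k^5 - 30*k^4 - 5*k^3 - 2*k^2 + 4*k + 1
(4) = -2*y^5 + y^4 + 8*y^3 - 9*y^2 + 3*y + 9
(5) = 6*b^4 - 16*b^3 + b^2 + 9*b - 3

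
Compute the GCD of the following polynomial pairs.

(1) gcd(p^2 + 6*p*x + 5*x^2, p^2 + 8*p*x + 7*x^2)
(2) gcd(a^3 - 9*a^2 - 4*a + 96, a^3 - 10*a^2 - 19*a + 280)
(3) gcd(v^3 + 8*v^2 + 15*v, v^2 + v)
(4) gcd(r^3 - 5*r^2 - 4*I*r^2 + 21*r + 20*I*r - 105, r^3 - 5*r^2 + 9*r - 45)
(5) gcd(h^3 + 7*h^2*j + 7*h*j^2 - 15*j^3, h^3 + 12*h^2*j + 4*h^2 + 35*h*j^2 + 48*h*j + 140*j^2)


(1) = gcd((p + x)*(p + 5*x), (p + x)*(p + 7*x)) = p + x
(2) = a - 8
(3) = v
(4) = gcd((r - 5)*(r - 7*I)*(r + 3*I), (r - 5)*(r - 3*I)*(r + 3*I)) = r^2 + r*(-5 + 3*I) - 15*I
(5) = gcd((h - j)*(h + 3*j)*(h + 5*j), (h + 4)*(h + 5*j)*(h + 7*j)) = h + 5*j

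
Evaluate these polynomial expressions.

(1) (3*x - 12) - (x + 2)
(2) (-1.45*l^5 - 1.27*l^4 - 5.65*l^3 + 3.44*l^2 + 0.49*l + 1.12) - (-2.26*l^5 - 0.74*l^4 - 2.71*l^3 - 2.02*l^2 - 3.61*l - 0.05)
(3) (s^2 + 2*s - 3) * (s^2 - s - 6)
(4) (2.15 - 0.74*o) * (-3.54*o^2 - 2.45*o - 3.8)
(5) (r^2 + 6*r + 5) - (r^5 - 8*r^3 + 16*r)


(1) = 2*x - 14
(2) = 0.81*l^5 - 0.53*l^4 - 2.94*l^3 + 5.46*l^2 + 4.1*l + 1.17
(3) = s^4 + s^3 - 11*s^2 - 9*s + 18
(4) = 2.6196*o^3 - 5.798*o^2 - 2.4555*o - 8.17
(5) = -r^5 + 8*r^3 + r^2 - 10*r + 5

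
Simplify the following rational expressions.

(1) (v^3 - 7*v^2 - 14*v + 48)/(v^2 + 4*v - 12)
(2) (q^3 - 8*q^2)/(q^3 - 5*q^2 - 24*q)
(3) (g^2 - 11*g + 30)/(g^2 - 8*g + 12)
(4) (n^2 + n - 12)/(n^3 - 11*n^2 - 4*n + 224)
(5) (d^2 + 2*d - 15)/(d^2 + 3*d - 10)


(1) = (v^2 - 5*v - 24)/(v + 6)
(2) = q/(q + 3)
(3) = (g - 5)/(g - 2)
(4) = (n - 3)/(n^2 - 15*n + 56)
(5) = (d - 3)/(d - 2)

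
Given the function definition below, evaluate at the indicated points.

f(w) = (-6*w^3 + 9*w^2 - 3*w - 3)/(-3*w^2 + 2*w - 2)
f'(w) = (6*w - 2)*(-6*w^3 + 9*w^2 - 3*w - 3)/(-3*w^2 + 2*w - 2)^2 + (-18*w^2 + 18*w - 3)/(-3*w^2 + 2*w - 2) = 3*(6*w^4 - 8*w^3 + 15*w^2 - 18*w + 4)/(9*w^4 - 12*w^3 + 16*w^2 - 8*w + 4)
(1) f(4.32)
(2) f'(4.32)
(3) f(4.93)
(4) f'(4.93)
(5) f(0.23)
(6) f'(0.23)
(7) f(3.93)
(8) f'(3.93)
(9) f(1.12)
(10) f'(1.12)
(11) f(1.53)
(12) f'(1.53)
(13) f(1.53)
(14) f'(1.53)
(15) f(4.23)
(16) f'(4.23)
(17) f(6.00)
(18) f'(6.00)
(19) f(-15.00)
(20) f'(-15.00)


(1) = 6.72
(2) = 2.03
(3) = 7.96
(4) = 2.03
(5) = 1.93
(6) = 0.60
(7) = 5.93
(8) = 2.03
(9) = 0.99
(10) = 0.21
(11) = 1.34
(12) = 1.33
(13) = 1.34
(14) = 1.33
(15) = 6.54
(16) = 2.03
(17) = 10.13
(18) = 2.03
(19) = -31.57
(20) = 2.01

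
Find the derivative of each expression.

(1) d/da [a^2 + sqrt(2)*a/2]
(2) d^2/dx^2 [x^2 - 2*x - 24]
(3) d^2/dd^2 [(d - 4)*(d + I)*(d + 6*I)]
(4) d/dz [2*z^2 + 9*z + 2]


(1) = 2*a + sqrt(2)/2
(2) = 2
(3) = 6*d - 8 + 14*I
(4) = 4*z + 9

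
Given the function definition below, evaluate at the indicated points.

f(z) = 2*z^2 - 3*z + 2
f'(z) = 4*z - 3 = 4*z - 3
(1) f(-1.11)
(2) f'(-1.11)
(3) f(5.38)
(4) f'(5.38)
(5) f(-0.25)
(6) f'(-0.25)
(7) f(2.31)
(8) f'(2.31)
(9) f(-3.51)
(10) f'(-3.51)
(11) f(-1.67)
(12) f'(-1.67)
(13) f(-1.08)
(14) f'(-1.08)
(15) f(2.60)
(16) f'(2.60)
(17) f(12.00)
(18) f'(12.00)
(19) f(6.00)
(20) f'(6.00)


(1) = 7.79
(2) = -7.44
(3) = 43.75
(4) = 18.52
(5) = 2.88
(6) = -4.00
(7) = 5.74
(8) = 6.24
(9) = 37.17
(10) = -17.04
(11) = 12.59
(12) = -9.68
(13) = 7.57
(14) = -7.32
(15) = 7.72
(16) = 7.40
(17) = 254.00
(18) = 45.00
(19) = 56.00
(20) = 21.00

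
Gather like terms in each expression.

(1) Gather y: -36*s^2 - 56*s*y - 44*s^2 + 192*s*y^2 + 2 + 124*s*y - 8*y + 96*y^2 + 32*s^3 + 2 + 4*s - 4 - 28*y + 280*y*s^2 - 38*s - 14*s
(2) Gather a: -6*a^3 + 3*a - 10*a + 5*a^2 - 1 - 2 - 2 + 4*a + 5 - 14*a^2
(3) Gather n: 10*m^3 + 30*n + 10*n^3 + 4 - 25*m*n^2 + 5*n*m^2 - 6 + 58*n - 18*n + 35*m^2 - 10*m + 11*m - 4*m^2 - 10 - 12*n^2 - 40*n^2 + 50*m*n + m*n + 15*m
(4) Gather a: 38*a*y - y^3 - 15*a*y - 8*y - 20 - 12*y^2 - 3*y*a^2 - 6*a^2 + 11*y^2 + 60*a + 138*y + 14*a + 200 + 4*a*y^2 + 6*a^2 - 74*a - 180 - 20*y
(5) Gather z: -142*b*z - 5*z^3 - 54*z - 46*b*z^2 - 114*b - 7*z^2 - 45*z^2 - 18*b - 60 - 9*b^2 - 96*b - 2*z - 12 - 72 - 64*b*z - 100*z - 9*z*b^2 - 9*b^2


(1) = 32*s^3 - 80*s^2 - 48*s + y^2*(192*s + 96) + y*(280*s^2 + 68*s - 36)
(2) = -6*a^3 - 9*a^2 - 3*a
(3) = 10*m^3 + 31*m^2 + 16*m + 10*n^3 + n^2*(-25*m - 52) + n*(5*m^2 + 51*m + 70) - 12
(4) = -3*a^2*y + a*(4*y^2 + 23*y) - y^3 - y^2 + 110*y
(5) = -18*b^2 - 228*b - 5*z^3 + z^2*(-46*b - 52) + z*(-9*b^2 - 206*b - 156) - 144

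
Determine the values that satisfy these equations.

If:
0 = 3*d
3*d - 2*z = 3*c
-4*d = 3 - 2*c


Then:
c = 3/2
d = 0
z = -9/4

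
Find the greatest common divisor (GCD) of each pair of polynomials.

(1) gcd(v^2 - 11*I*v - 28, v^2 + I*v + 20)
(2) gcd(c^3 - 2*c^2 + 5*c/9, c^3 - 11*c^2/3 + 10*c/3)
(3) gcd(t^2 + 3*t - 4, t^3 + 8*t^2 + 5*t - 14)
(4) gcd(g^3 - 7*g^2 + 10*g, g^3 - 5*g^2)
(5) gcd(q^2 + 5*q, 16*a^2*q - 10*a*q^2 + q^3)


(1) = gcd((v - 7*I)*(v - 4*I), (v - 4*I)*(v + 5*I)) = v - 4*I
(2) = gcd(c*(c - 5/3)*(c - 1/3), c*(c - 2)*(c - 5/3)) = c^2 - 5*c/3
(3) = t - 1
(4) = gcd(g*(g - 5)*(g - 2), g^2*(g - 5)) = g^2 - 5*g
(5) = q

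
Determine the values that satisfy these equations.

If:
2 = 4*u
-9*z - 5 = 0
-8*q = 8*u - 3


Then:
q = -1/8
u = 1/2
z = -5/9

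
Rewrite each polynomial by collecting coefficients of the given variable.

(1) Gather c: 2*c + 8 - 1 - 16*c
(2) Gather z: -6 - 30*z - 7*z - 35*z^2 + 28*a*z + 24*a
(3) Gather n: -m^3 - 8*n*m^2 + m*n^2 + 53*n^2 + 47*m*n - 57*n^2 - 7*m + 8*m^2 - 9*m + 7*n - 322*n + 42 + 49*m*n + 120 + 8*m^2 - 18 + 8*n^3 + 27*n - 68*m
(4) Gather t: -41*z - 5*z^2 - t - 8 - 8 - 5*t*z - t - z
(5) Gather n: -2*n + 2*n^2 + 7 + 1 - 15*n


(1) = 7 - 14*c
(2) = 24*a - 35*z^2 + z*(28*a - 37) - 6
(3) = -m^3 + 16*m^2 - 84*m + 8*n^3 + n^2*(m - 4) + n*(-8*m^2 + 96*m - 288) + 144
(4) = t*(-5*z - 2) - 5*z^2 - 42*z - 16
(5) = 2*n^2 - 17*n + 8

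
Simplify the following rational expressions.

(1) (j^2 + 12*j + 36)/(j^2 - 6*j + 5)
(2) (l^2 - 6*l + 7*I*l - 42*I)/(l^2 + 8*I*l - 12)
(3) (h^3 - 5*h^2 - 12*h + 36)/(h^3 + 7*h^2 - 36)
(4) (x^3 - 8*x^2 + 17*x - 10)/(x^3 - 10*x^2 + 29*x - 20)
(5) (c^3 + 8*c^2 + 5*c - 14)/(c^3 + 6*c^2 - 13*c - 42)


(1) = (j^2 + 12*j + 36)/(j^2 - 6*j + 5)
(2) = (l^2 + l*(-6 + 7*I) - 42*I)/(l^2 + 8*I*l - 12)
(3) = (h - 6)/(h + 6)
(4) = (x - 2)/(x - 4)
(5) = (c - 1)/(c - 3)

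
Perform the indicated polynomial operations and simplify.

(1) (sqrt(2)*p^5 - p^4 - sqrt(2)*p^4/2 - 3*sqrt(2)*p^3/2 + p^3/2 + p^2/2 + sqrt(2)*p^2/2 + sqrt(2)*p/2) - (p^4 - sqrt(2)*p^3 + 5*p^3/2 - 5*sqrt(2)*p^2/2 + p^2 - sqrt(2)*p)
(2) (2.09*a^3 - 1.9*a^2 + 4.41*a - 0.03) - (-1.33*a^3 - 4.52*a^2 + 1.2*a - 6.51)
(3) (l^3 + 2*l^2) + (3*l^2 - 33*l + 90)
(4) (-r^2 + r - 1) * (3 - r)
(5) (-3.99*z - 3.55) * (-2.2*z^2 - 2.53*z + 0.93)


(1) = sqrt(2)*p^5 - 2*p^4 - sqrt(2)*p^4/2 - 2*p^3 - sqrt(2)*p^3/2 - p^2/2 + 3*sqrt(2)*p^2 + 3*sqrt(2)*p/2
(2) = 3.42*a^3 + 2.62*a^2 + 3.21*a + 6.48
(3) = l^3 + 5*l^2 - 33*l + 90
(4) = r^3 - 4*r^2 + 4*r - 3
(5) = 8.778*z^3 + 17.9047*z^2 + 5.2708*z - 3.3015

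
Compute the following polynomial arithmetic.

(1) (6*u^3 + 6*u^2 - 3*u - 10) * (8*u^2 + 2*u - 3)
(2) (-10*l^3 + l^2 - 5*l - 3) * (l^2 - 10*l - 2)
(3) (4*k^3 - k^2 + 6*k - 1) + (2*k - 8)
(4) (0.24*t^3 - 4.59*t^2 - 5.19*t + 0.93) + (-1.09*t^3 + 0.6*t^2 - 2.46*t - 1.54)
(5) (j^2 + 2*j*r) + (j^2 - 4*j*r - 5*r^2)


(1) = 48*u^5 + 60*u^4 - 30*u^3 - 104*u^2 - 11*u + 30
(2) = -10*l^5 + 101*l^4 + 5*l^3 + 45*l^2 + 40*l + 6
(3) = 4*k^3 - k^2 + 8*k - 9
(4) = -0.85*t^3 - 3.99*t^2 - 7.65*t - 0.61
(5) = 2*j^2 - 2*j*r - 5*r^2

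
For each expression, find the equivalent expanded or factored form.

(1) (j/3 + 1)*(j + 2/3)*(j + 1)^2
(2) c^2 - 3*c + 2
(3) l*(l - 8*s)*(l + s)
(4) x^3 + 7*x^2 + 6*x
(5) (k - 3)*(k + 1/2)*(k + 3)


(1) = j^4/3 + 17*j^3/9 + 31*j^2/9 + 23*j/9 + 2/3
(2) = (c - 2)*(c - 1)
(3) = l^3 - 7*l^2*s - 8*l*s^2
(4) = x*(x + 1)*(x + 6)
(5) = k^3 + k^2/2 - 9*k - 9/2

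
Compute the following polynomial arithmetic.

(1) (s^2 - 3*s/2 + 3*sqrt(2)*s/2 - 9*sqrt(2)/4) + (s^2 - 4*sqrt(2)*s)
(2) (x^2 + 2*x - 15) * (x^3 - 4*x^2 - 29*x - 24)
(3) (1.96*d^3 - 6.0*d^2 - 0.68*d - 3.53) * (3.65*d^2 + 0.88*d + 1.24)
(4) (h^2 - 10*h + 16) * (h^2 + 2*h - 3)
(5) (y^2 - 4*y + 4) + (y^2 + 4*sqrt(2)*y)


(1) = 2*s^2 - 5*sqrt(2)*s/2 - 3*s/2 - 9*sqrt(2)/4
(2) = x^5 - 2*x^4 - 52*x^3 - 22*x^2 + 387*x + 360
(3) = 7.154*d^5 - 20.1752*d^4 - 5.3316*d^3 - 20.9229*d^2 - 3.9496*d - 4.3772
(4) = h^4 - 8*h^3 - 7*h^2 + 62*h - 48
(5) = 2*y^2 - 4*y + 4*sqrt(2)*y + 4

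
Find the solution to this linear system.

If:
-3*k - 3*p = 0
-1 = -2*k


Then:
k = 1/2
p = -1/2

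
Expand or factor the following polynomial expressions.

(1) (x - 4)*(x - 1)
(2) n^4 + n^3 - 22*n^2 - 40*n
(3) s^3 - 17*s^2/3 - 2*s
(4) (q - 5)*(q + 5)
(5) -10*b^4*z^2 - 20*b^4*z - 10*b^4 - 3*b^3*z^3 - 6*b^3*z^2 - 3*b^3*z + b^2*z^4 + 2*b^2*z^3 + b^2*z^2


(1) = x^2 - 5*x + 4
(2) = n*(n - 5)*(n + 2)*(n + 4)
(3) = s*(s - 6)*(s + 1/3)
(4) = q^2 - 25
(5) = (-5*b + z)*(2*b + z)*(b*z + b)^2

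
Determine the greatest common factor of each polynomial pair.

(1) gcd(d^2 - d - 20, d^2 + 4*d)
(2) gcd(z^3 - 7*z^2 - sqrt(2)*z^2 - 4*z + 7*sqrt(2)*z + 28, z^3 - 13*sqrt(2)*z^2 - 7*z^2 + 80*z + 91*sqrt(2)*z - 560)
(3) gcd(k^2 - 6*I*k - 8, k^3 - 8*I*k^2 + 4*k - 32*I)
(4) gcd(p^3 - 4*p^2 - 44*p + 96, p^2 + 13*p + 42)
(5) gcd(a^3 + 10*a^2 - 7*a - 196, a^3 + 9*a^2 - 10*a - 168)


(1) = d + 4
(2) = gcd((z - 7)*(z - 2*sqrt(2))*(z + sqrt(2)), (z - 7)*(z - 8*sqrt(2))*(z - 5*sqrt(2))) = z - 7
(3) = gcd((k - 4*I)*(k - 2*I), (k - 8*I)*(k - 2*I)*(k + 2*I)) = k - 2*I
(4) = gcd((p - 8)*(p - 2)*(p + 6), (p + 6)*(p + 7)) = p + 6
(5) = gcd((a - 4)*(a + 7)^2, (a - 4)*(a + 6)*(a + 7)) = a^2 + 3*a - 28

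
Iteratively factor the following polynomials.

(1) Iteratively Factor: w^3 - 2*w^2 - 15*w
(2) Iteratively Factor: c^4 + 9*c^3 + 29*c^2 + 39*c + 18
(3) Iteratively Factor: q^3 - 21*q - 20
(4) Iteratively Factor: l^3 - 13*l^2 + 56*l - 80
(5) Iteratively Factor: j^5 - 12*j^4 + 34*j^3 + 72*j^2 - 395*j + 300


(1) = (w + 3)*(w^2 - 5*w) = w*(w + 3)*(w - 5)
(2) = (c + 2)*(c^3 + 7*c^2 + 15*c + 9) = (c + 2)*(c + 3)*(c^2 + 4*c + 3) = (c + 2)*(c + 3)^2*(c + 1)
(3) = (q + 1)*(q^2 - q - 20) = (q + 1)*(q + 4)*(q - 5)
(4) = (l - 4)*(l^2 - 9*l + 20) = (l - 5)*(l - 4)*(l - 4)
(5) = (j - 5)*(j^4 - 7*j^3 - j^2 + 67*j - 60) = (j - 5)*(j + 3)*(j^3 - 10*j^2 + 29*j - 20) = (j - 5)*(j - 4)*(j + 3)*(j^2 - 6*j + 5) = (j - 5)^2*(j - 4)*(j + 3)*(j - 1)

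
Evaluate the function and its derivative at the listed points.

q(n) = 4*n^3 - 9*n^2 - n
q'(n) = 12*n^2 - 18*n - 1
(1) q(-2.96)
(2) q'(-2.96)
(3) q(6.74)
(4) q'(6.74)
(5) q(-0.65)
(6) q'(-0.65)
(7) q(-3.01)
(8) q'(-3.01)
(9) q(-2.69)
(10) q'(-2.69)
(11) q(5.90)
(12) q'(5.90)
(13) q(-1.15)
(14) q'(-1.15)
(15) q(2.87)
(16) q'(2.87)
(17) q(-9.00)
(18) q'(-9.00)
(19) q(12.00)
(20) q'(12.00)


(1) = -179.63
(2) = 157.42
(3) = 809.14
(4) = 422.81
(5) = -4.25
(6) = 15.77
(7) = -187.61
(8) = 161.90
(9) = -140.30
(10) = 134.25
(11) = 502.33
(12) = 310.52
(13) = -16.84
(14) = 35.57
(15) = 17.56
(16) = 46.18
(17) = -3636.00
(18) = 1133.00
(19) = 5604.00
(20) = 1511.00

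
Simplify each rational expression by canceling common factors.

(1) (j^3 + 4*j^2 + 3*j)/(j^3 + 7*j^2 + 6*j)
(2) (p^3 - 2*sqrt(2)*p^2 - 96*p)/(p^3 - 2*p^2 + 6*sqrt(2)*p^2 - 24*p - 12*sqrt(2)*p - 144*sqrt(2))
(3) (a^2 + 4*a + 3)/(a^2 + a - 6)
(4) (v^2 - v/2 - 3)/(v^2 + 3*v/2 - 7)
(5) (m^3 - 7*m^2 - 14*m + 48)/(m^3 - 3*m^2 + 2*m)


(1) = (j + 3)/(j + 6)
(2) = (p^2 - 8*sqrt(2)*p)/(p^2 - 2*p - 24)
(3) = (a + 1)/(a - 2)
(4) = (2*v + 3)/(2*v + 7)
(5) = (m^2 - 5*m - 24)/(m^2 - m)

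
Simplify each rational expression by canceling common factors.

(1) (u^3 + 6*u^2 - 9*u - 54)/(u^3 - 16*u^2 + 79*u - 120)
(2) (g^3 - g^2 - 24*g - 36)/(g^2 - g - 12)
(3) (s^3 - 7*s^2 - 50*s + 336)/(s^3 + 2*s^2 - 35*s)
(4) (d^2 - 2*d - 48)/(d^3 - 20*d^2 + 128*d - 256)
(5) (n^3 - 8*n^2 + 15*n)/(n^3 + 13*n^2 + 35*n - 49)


(1) = (u^2 + 9*u + 18)/(u^2 - 13*u + 40)
(2) = (g^2 - 4*g - 12)/(g - 4)
(3) = (s^2 - 14*s + 48)/(s^2 - 5*s)
(4) = (d + 6)/(d^2 - 12*d + 32)
(5) = (n^3 - 8*n^2 + 15*n)/(n^3 + 13*n^2 + 35*n - 49)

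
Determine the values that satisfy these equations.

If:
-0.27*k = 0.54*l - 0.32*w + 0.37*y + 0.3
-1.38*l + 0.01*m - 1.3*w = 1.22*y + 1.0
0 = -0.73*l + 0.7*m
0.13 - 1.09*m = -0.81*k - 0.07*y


Then:
k = -0.809278337487166*y - 0.722290626466876
l = -0.515094655467165*y - 0.400325229617593
m = -0.537170140701472*y - 0.417482025172632
w = -0.395800828355637*y - 0.347481541061114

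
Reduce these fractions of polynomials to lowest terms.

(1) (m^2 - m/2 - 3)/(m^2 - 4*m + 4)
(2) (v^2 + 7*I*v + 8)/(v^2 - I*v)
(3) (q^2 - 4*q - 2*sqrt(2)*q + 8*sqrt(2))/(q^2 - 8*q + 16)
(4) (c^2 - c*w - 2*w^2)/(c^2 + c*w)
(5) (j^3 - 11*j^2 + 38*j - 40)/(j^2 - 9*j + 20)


(1) = (2*m + 3)/(2*m - 4)
(2) = (v + 8*I)/v
(3) = (q - 2*sqrt(2))/(q - 4)
(4) = (c - 2*w)/c
(5) = j - 2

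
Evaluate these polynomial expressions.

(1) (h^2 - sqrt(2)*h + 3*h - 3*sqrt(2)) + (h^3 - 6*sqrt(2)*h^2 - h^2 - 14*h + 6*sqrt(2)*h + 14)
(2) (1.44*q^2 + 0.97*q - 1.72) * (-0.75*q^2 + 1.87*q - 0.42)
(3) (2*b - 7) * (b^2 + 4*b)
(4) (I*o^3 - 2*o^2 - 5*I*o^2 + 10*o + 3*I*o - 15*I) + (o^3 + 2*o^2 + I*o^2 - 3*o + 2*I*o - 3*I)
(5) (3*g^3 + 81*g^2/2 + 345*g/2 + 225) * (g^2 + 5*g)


(1) = h^3 - 6*sqrt(2)*h^2 - 11*h + 5*sqrt(2)*h - 3*sqrt(2) + 14
(2) = -1.08*q^4 + 1.9653*q^3 + 2.4991*q^2 - 3.6238*q + 0.7224
(3) = 2*b^3 + b^2 - 28*b
(4) = o^3 + I*o^3 - 4*I*o^2 + 7*o + 5*I*o - 18*I
(5) = 3*g^5 + 111*g^4/2 + 375*g^3 + 2175*g^2/2 + 1125*g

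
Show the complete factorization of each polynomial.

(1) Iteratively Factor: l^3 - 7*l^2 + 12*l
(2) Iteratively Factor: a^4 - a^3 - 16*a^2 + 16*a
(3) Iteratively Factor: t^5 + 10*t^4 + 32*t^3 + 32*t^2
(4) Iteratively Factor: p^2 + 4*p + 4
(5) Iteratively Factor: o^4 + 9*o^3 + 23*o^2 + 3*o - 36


(1) = (l)*(l^2 - 7*l + 12) = l*(l - 3)*(l - 4)
(2) = (a)*(a^3 - a^2 - 16*a + 16) = a*(a - 4)*(a^2 + 3*a - 4) = a*(a - 4)*(a + 4)*(a - 1)
(3) = (t + 4)*(t^4 + 6*t^3 + 8*t^2) = t*(t + 4)*(t^3 + 6*t^2 + 8*t) = t*(t + 4)^2*(t^2 + 2*t) = t*(t + 2)*(t + 4)^2*(t)
(4) = (p + 2)*(p + 2)
(5) = (o + 3)*(o^3 + 6*o^2 + 5*o - 12) = (o + 3)*(o + 4)*(o^2 + 2*o - 3) = (o - 1)*(o + 3)*(o + 4)*(o + 3)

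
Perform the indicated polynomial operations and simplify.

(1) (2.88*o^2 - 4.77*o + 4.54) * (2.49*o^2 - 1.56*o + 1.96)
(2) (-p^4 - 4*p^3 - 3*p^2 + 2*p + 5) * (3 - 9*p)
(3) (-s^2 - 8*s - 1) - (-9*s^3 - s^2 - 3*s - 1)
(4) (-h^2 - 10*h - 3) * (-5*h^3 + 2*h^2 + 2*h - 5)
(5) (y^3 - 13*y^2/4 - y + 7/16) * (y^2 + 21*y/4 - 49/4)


(1) = 7.1712*o^4 - 16.3701*o^3 + 24.3906*o^2 - 16.4316*o + 8.8984
(2) = 9*p^5 + 33*p^4 + 15*p^3 - 27*p^2 - 39*p + 15
(3) = 9*s^3 - 5*s
(4) = 5*h^5 + 48*h^4 - 7*h^3 - 21*h^2 + 44*h + 15
(5) = y^5 + 2*y^4 - 485*y^3/16 + 35*y^2 + 931*y/64 - 343/64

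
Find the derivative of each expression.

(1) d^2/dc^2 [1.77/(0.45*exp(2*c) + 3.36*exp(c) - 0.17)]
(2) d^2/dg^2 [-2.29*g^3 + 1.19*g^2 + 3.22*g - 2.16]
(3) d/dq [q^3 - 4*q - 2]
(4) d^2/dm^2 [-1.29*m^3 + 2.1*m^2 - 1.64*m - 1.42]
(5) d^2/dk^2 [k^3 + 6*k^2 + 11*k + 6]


(1) = (1.77*(0.9*exp(c) + 3.36)*(1.8*exp(c) + 6.72)*exp(c) - (3.186*exp(c) + 5.9472)*(0.45*exp(2*c) + 3.36*exp(c) - 0.17))*exp(c)/(0.45*exp(2*c) + 3.36*exp(c) - 0.17)^3
(2) = 2.38 - 13.74*g
(3) = 3*q^2 - 4
(4) = 4.2 - 7.74*m
(5) = 6*k + 12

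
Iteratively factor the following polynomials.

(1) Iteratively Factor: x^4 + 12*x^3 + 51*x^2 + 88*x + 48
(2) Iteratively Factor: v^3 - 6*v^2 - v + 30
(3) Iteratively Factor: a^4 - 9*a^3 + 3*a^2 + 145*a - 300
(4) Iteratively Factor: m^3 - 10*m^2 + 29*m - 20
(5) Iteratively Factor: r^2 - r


(1) = (x + 1)*(x^3 + 11*x^2 + 40*x + 48) = (x + 1)*(x + 4)*(x^2 + 7*x + 12) = (x + 1)*(x + 4)^2*(x + 3)
(2) = (v + 2)*(v^2 - 8*v + 15) = (v - 3)*(v + 2)*(v - 5)
(3) = (a - 5)*(a^3 - 4*a^2 - 17*a + 60) = (a - 5)*(a - 3)*(a^2 - a - 20) = (a - 5)*(a - 3)*(a + 4)*(a - 5)
(4) = (m - 4)*(m^2 - 6*m + 5) = (m - 5)*(m - 4)*(m - 1)
(5) = (r - 1)*(r)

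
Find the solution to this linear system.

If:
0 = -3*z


Then:
z = 0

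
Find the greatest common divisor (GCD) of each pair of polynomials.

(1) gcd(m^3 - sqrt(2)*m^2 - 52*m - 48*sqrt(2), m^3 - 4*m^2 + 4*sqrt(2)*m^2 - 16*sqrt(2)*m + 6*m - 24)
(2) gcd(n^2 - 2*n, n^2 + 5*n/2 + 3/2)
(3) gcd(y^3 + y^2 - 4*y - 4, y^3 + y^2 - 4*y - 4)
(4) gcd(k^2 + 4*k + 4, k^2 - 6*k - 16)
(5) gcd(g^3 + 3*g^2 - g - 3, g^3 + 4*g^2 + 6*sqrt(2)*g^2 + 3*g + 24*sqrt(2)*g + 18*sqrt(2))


(1) = m + sqrt(2)
(2) = gcd(n*(n - 2), (n + 1)*(n + 3/2)) = 1
(3) = y^3 + y^2 - 4*y - 4
(4) = k + 2
(5) = gcd((g - 1)*(g + 1)*(g + 3), (g + 1)*(g + 3)*(g + 6*sqrt(2))) = g^2 + 4*g + 3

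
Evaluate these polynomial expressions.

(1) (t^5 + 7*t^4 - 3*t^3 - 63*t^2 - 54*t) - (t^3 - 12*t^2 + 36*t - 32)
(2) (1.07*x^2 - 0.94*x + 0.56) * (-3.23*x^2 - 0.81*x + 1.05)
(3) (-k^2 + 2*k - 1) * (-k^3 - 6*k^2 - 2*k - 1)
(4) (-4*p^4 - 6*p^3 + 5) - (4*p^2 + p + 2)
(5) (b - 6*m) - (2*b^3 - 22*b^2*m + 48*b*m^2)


(1) = t^5 + 7*t^4 - 4*t^3 - 51*t^2 - 90*t + 32
(2) = -3.4561*x^4 + 2.1695*x^3 + 0.0761*x^2 - 1.4406*x + 0.588
(3) = k^5 + 4*k^4 - 9*k^3 + 3*k^2 + 1
(4) = -4*p^4 - 6*p^3 - 4*p^2 - p + 3
(5) = -2*b^3 + 22*b^2*m - 48*b*m^2 + b - 6*m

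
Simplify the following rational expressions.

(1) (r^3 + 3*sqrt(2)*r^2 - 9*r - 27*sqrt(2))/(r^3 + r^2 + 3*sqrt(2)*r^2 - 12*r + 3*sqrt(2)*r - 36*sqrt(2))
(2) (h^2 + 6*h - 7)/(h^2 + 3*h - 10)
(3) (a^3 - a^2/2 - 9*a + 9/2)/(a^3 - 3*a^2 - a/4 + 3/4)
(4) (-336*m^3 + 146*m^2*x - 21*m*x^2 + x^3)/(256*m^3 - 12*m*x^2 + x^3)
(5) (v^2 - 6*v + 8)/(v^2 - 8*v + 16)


(1) = (r + 3)/(r + 4)
(2) = (h^2 + 6*h - 7)/(h^2 + 3*h - 10)
(3) = (2*a + 6)/(2*a + 1)
(4) = (42*m^2 - 13*m*x + x^2)/(-32*m^2 - 4*m*x + x^2)
(5) = (v - 2)/(v - 4)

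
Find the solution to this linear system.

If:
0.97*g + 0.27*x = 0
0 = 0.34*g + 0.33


Then:
g = -0.97
x = 3.49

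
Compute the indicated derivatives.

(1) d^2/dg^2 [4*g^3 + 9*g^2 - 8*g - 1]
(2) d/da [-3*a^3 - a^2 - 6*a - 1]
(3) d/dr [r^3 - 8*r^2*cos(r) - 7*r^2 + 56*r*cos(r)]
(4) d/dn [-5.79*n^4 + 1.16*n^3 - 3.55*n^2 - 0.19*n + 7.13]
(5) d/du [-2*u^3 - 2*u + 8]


(1) = 24*g + 18
(2) = -9*a^2 - 2*a - 6
(3) = 8*r^2*sin(r) + 3*r^2 - 56*r*sin(r) - 16*r*cos(r) - 14*r + 56*cos(r)
(4) = -23.16*n^3 + 3.48*n^2 - 7.1*n - 0.19
(5) = -6*u^2 - 2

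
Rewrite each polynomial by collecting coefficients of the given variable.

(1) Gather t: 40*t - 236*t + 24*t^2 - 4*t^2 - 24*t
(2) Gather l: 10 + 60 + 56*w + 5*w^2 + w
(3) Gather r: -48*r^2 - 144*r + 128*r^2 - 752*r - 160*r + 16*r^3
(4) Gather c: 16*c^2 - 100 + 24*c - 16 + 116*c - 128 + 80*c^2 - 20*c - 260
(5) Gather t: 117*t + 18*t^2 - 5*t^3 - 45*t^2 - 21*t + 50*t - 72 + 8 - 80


(1) = 20*t^2 - 220*t
(2) = 5*w^2 + 57*w + 70
(3) = 16*r^3 + 80*r^2 - 1056*r
(4) = 96*c^2 + 120*c - 504
(5) = -5*t^3 - 27*t^2 + 146*t - 144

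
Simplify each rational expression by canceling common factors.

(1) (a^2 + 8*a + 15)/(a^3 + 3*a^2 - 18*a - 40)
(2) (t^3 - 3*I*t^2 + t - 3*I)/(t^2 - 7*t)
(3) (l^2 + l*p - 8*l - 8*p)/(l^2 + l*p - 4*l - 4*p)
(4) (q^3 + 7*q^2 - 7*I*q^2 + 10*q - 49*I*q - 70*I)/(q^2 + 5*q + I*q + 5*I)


(1) = (a + 3)/(a^2 - 2*a - 8)
(2) = (t^3 - 3*I*t^2 + t - 3*I)/(t^2 - 7*t)
(3) = (l - 8)/(l - 4)
(4) = (q^2 + q*(2 - 7*I) - 14*I)/(q + I)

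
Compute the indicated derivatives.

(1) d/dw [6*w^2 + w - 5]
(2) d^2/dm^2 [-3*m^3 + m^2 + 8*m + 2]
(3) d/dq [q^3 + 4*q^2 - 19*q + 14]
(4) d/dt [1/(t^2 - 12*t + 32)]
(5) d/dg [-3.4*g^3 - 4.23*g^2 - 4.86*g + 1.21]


(1) = 12*w + 1
(2) = 2 - 18*m
(3) = 3*q^2 + 8*q - 19
(4) = 2*(6 - t)/(t^2 - 12*t + 32)^2
(5) = -10.2*g^2 - 8.46*g - 4.86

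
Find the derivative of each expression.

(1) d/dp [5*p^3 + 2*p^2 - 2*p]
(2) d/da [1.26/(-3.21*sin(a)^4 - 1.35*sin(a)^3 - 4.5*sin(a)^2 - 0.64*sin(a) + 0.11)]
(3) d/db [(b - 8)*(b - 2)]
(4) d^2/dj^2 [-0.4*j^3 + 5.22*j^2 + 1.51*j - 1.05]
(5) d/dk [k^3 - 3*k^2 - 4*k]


(1) = 15*p^2 + 4*p - 2
(2) = (16.1784*sin(a)^3 + 5.103*sin(a)^2 + 11.34*sin(a) + 0.8064)*cos(a)/(3.21*sin(a)^4 + 1.35*sin(a)^3 + 4.5*sin(a)^2 + 0.64*sin(a) - 0.11)^2
(3) = 2*b - 10
(4) = 10.44 - 2.4*j
(5) = 3*k^2 - 6*k - 4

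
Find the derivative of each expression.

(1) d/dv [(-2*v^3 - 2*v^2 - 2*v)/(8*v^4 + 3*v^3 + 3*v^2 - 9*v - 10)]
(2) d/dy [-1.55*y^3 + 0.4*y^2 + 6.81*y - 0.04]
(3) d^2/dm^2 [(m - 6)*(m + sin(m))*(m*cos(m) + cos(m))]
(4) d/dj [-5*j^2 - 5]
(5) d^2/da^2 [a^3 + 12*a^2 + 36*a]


(1) = 4*(4*v^6 + 8*v^5 + 12*v^4 + 12*v^3 + 21*v^2 + 10*v + 5)/(64*v^8 + 48*v^7 + 57*v^6 - 126*v^5 - 205*v^4 - 114*v^3 + 21*v^2 + 180*v + 100)
(2) = -4.65*y^2 + 0.8*y + 6.81
(3) = -m^3*cos(m) - 6*m^2*sin(m) - 2*m^2*sin(2*m) + 5*m^2*cos(m) + 20*m*sin(m) + 10*m*sin(2*m) + 12*m*cos(m) + 4*m*cos(2*m) + 12*sin(m) + 13*sin(2*m) - 10*cos(m) - 10*cos(2*m)
(4) = -10*j
(5) = 6*a + 24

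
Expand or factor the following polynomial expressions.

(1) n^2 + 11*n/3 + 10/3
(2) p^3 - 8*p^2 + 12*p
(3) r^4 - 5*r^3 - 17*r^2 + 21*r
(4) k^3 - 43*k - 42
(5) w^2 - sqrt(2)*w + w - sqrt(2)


(1) = (n + 5/3)*(n + 2)
(2) = p*(p - 6)*(p - 2)
(3) = r*(r - 7)*(r - 1)*(r + 3)
(4) = (k - 7)*(k + 1)*(k + 6)
(5) = (w + 1)*(w - sqrt(2))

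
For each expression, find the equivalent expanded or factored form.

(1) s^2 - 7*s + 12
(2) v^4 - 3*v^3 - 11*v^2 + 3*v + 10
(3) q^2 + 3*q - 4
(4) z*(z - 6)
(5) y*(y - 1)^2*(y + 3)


(1) = (s - 4)*(s - 3)
(2) = (v - 5)*(v - 1)*(v + 1)*(v + 2)
(3) = (q - 1)*(q + 4)
(4) = z^2 - 6*z
(5) = y^4 + y^3 - 5*y^2 + 3*y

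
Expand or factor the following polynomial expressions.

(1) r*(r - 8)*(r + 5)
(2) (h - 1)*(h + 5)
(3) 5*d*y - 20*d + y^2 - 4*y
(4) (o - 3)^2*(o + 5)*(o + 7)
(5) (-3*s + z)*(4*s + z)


(1) = r^3 - 3*r^2 - 40*r
(2) = h^2 + 4*h - 5
(3) = (5*d + y)*(y - 4)
(4) = o^4 + 6*o^3 - 28*o^2 - 102*o + 315
(5) = -12*s^2 + s*z + z^2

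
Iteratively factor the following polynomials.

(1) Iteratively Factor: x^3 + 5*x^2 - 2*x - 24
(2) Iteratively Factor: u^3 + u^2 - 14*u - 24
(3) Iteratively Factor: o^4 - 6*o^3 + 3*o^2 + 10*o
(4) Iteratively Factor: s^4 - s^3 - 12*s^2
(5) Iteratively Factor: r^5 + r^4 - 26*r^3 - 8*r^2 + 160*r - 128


(1) = (x - 2)*(x^2 + 7*x + 12) = (x - 2)*(x + 4)*(x + 3)
(2) = (u - 4)*(u^2 + 5*u + 6) = (u - 4)*(u + 3)*(u + 2)
(3) = (o - 2)*(o^3 - 4*o^2 - 5*o) = o*(o - 2)*(o^2 - 4*o - 5) = o*(o - 2)*(o + 1)*(o - 5)
(4) = (s + 3)*(s^3 - 4*s^2) = s*(s + 3)*(s^2 - 4*s) = s*(s - 4)*(s + 3)*(s)
(5) = (r - 2)*(r^4 + 3*r^3 - 20*r^2 - 48*r + 64) = (r - 2)*(r + 4)*(r^3 - r^2 - 16*r + 16) = (r - 4)*(r - 2)*(r + 4)*(r^2 + 3*r - 4) = (r - 4)*(r - 2)*(r - 1)*(r + 4)*(r + 4)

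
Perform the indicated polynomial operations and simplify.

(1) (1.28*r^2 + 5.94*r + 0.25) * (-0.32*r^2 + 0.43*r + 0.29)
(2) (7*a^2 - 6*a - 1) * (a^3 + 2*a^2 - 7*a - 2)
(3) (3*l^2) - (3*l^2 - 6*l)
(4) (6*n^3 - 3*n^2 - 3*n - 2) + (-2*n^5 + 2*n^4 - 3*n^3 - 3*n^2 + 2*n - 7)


(1) = -0.4096*r^4 - 1.3504*r^3 + 2.8454*r^2 + 1.8301*r + 0.0725
(2) = 7*a^5 + 8*a^4 - 62*a^3 + 26*a^2 + 19*a + 2
(3) = 6*l
(4) = -2*n^5 + 2*n^4 + 3*n^3 - 6*n^2 - n - 9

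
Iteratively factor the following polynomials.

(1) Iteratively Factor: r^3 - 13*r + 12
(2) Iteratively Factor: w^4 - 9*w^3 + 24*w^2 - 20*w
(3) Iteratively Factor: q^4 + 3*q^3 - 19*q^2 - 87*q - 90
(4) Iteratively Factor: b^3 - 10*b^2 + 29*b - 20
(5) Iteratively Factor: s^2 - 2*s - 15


(1) = (r - 3)*(r^2 + 3*r - 4) = (r - 3)*(r + 4)*(r - 1)
(2) = (w - 2)*(w^3 - 7*w^2 + 10*w) = (w - 5)*(w - 2)*(w^2 - 2*w) = w*(w - 5)*(w - 2)*(w - 2)
(3) = (q + 2)*(q^3 + q^2 - 21*q - 45) = (q + 2)*(q + 3)*(q^2 - 2*q - 15) = (q + 2)*(q + 3)^2*(q - 5)
(4) = (b - 5)*(b^2 - 5*b + 4) = (b - 5)*(b - 4)*(b - 1)
(5) = (s + 3)*(s - 5)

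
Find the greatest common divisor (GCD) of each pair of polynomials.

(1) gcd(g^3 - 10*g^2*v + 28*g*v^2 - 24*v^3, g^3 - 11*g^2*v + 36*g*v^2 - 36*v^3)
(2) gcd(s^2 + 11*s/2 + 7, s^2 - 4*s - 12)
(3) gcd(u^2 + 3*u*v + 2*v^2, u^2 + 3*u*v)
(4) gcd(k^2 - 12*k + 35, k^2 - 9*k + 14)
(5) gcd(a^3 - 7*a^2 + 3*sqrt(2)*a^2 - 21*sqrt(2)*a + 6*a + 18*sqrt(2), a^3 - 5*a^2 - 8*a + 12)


(1) = gcd((g - 6*v)*(g - 2*v)^2, (g - 6*v)*(g - 3*v)*(g - 2*v)) = g^2 - 8*g*v + 12*v^2
(2) = gcd((s + 2)*(s + 7/2), (s - 6)*(s + 2)) = s + 2
(3) = 1
(4) = gcd((k - 7)*(k - 5), (k - 7)*(k - 2)) = k - 7
(5) = a^2 - 7*a + 6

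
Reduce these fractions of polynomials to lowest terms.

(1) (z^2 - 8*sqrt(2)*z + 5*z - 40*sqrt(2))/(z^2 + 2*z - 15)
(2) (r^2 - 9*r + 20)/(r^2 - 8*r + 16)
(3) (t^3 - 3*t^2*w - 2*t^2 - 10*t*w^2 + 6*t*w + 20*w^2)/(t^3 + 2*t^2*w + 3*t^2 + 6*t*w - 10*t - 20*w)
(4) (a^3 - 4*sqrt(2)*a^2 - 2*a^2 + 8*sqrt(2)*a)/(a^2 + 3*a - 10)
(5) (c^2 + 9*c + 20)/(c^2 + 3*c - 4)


(1) = (z - 8*sqrt(2))/(z - 3)
(2) = (r - 5)/(r - 4)
(3) = (t - 5*w)/(t + 5)
(4) = (a^2 - 4*sqrt(2)*a)/(a + 5)
(5) = (c + 5)/(c - 1)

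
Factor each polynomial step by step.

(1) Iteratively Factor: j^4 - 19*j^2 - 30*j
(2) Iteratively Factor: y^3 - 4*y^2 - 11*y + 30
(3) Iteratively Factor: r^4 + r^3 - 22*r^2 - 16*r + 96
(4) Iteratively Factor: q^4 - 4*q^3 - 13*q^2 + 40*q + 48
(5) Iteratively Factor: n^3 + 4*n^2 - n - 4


(1) = (j + 3)*(j^3 - 3*j^2 - 10*j) = j*(j + 3)*(j^2 - 3*j - 10) = j*(j + 2)*(j + 3)*(j - 5)
(2) = (y - 5)*(y^2 + y - 6) = (y - 5)*(y + 3)*(y - 2)
(3) = (r - 2)*(r^3 + 3*r^2 - 16*r - 48) = (r - 2)*(r + 3)*(r^2 - 16) = (r - 4)*(r - 2)*(r + 3)*(r + 4)
(4) = (q + 1)*(q^3 - 5*q^2 - 8*q + 48) = (q - 4)*(q + 1)*(q^2 - q - 12) = (q - 4)^2*(q + 1)*(q + 3)
(5) = (n - 1)*(n^2 + 5*n + 4) = (n - 1)*(n + 1)*(n + 4)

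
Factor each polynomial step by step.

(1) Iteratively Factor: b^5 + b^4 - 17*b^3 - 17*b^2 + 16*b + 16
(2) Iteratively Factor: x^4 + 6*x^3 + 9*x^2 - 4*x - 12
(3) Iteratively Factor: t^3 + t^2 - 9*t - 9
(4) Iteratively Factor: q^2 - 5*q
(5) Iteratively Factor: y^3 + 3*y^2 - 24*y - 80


(1) = (b + 1)*(b^4 - 17*b^2 + 16) = (b - 1)*(b + 1)*(b^3 + b^2 - 16*b - 16) = (b - 1)*(b + 1)*(b + 4)*(b^2 - 3*b - 4) = (b - 4)*(b - 1)*(b + 1)*(b + 4)*(b + 1)
(2) = (x + 2)*(x^3 + 4*x^2 + x - 6) = (x + 2)*(x + 3)*(x^2 + x - 2) = (x - 1)*(x + 2)*(x + 3)*(x + 2)
(3) = (t + 1)*(t^2 - 9) = (t + 1)*(t + 3)*(t - 3)
(4) = (q - 5)*(q)
(5) = (y + 4)*(y^2 - y - 20) = (y + 4)^2*(y - 5)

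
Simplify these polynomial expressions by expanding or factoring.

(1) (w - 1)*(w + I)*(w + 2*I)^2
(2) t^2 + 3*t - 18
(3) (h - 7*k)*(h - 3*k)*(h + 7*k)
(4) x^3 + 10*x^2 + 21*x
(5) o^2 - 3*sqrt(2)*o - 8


(1) = w^4 - w^3 + 5*I*w^3 - 8*w^2 - 5*I*w^2 + 8*w - 4*I*w + 4*I
(2) = (t - 3)*(t + 6)
(3) = h^3 - 3*h^2*k - 49*h*k^2 + 147*k^3
(4) = x*(x + 3)*(x + 7)
(5) = (o - 4*sqrt(2))*(o + sqrt(2))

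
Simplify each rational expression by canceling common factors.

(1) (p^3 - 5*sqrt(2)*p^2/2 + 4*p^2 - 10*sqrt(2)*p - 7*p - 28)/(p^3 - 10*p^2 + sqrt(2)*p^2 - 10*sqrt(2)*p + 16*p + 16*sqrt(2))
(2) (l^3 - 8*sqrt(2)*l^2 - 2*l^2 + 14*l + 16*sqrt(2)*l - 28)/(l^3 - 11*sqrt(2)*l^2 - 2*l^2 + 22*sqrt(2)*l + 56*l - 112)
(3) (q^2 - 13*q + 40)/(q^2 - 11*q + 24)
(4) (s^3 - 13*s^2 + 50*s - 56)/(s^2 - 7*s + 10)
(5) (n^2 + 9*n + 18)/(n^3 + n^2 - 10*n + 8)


(1) = (2*p^2 + p*(8 - 7*sqrt(2)) - 28*sqrt(2))/(2*p^2 - 20*p + 32)
(2) = (l - sqrt(2))/(l - 4*sqrt(2))
(3) = (q - 5)/(q - 3)
(4) = (s^2 - 11*s + 28)/(s - 5)
(5) = (n^2 + 9*n + 18)/(n^3 + n^2 - 10*n + 8)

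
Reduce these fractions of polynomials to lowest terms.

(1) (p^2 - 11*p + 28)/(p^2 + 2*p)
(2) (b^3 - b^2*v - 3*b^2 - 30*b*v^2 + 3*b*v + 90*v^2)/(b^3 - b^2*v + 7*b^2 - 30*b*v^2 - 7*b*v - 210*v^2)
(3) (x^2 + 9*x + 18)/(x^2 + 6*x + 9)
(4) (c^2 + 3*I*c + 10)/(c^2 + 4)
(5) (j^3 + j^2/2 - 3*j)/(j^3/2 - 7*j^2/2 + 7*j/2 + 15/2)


(1) = (p^2 - 11*p + 28)/(p^2 + 2*p)
(2) = (b - 3)/(b + 7)
(3) = (x + 6)/(x + 3)
(4) = (c + 5*I)/(c + 2*I)
(5) = (2*j^3 + j^2 - 6*j)/(j^3 - 7*j^2 + 7*j + 15)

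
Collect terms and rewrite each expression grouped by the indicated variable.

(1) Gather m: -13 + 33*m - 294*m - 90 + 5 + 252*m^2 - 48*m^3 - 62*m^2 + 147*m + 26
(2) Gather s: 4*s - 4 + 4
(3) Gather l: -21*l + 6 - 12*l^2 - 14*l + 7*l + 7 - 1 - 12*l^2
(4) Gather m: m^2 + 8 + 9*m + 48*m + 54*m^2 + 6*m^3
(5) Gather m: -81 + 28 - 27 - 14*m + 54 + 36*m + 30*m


(1) = -48*m^3 + 190*m^2 - 114*m - 72
(2) = 4*s
(3) = -24*l^2 - 28*l + 12
(4) = 6*m^3 + 55*m^2 + 57*m + 8
(5) = 52*m - 26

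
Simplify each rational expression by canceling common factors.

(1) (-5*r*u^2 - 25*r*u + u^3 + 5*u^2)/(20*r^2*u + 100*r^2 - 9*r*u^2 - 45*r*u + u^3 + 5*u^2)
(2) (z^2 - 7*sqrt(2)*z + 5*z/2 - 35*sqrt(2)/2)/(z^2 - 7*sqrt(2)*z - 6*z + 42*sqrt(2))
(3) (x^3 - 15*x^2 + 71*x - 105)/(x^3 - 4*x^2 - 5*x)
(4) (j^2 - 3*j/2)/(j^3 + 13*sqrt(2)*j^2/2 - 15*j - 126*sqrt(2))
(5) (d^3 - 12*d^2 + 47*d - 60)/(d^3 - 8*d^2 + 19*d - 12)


(1) = -u/(4*r - u)
(2) = (2*z + 5)/(2*z - 12)
(3) = (x^2 - 10*x + 21)/(x^2 + x)
(4) = (4*j^2 - 6*j)/(4*j^3 + 26*sqrt(2)*j^2 - 60*j - 504*sqrt(2))
(5) = (d - 5)/(d - 1)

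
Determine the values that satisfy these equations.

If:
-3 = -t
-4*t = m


Then:
m = -12
t = 3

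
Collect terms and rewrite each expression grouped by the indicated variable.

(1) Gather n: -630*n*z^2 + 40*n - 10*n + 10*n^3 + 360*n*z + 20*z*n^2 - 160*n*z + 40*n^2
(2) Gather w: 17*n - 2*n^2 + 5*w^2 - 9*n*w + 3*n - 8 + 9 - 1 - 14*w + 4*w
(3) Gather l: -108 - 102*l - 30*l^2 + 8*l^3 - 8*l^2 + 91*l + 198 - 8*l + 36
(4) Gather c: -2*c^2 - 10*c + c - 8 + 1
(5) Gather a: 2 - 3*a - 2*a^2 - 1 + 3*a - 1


(1) = 10*n^3 + n^2*(20*z + 40) + n*(-630*z^2 + 200*z + 30)
(2) = -2*n^2 + 20*n + 5*w^2 + w*(-9*n - 10)
(3) = 8*l^3 - 38*l^2 - 19*l + 126
(4) = -2*c^2 - 9*c - 7
(5) = -2*a^2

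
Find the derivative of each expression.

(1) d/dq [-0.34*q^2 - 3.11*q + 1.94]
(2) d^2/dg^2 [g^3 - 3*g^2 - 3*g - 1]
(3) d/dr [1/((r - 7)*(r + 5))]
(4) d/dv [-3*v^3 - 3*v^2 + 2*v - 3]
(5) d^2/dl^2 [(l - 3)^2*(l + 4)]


(1) = -0.68*q - 3.11
(2) = 6*g - 6
(3) = 2*(1 - r)/(r^4 - 4*r^3 - 66*r^2 + 140*r + 1225)
(4) = -9*v^2 - 6*v + 2
(5) = 6*l - 4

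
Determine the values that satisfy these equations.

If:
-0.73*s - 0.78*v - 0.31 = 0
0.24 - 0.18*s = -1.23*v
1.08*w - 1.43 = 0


Then:
s = -0.19
v = -0.22
w = 1.32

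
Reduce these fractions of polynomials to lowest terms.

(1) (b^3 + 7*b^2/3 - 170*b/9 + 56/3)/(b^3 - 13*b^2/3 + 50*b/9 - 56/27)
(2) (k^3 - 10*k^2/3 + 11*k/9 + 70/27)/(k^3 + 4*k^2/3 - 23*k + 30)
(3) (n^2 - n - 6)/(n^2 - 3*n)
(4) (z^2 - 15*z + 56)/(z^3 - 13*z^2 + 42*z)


(1) = (3*b + 18)/(3*b - 2)
(2) = (9*k^2 - 15*k - 14)/(9*k^2 + 27*k - 162)
(3) = (n + 2)/n
(4) = (z - 8)/(z^2 - 6*z)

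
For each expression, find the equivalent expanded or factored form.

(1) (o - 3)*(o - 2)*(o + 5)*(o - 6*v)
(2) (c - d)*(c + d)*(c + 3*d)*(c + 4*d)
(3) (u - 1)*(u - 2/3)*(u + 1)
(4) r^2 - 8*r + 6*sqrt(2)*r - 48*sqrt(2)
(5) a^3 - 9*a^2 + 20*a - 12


(1) = o^4 - 6*o^3*v - 19*o^2 + 114*o*v + 30*o - 180*v
(2) = c^4 + 7*c^3*d + 11*c^2*d^2 - 7*c*d^3 - 12*d^4
(3) = u^3 - 2*u^2/3 - u + 2/3
(4) = (r - 8)*(r + 6*sqrt(2))
(5) = (a - 6)*(a - 2)*(a - 1)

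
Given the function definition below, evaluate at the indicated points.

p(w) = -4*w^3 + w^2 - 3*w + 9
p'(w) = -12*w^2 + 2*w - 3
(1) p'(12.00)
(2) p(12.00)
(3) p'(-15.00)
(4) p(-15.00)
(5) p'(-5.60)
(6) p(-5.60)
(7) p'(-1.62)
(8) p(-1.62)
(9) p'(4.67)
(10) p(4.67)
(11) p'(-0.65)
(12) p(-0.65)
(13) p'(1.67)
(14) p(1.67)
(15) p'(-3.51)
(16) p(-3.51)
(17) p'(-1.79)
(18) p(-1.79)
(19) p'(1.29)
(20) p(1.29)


(1) = -1707.00
(2) = -6795.00
(3) = -2733.00
(4) = 13779.00
(5) = -390.52
(6) = 759.62
(7) = -37.73
(8) = 33.49
(9) = -255.37
(10) = -390.59
(11) = -9.37
(12) = 12.47
(13) = -33.13
(14) = -11.85
(15) = -157.86
(16) = 204.82
(17) = -45.03
(18) = 40.52
(19) = -20.39
(20) = -1.79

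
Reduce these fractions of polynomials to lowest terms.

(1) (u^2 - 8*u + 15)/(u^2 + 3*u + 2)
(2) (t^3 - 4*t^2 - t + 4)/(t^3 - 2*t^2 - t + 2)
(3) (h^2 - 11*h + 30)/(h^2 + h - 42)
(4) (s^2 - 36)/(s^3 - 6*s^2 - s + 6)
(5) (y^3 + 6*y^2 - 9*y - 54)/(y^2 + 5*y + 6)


(1) = (u^2 - 8*u + 15)/(u^2 + 3*u + 2)
(2) = (t - 4)/(t - 2)
(3) = (h - 5)/(h + 7)
(4) = (s + 6)/(s^2 - 1)
(5) = (y^2 + 3*y - 18)/(y + 2)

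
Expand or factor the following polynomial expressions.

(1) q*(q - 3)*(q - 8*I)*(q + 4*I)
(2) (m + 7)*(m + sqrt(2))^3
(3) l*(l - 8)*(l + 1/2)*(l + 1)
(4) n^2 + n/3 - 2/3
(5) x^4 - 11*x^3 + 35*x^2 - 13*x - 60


(1) = q^4 - 3*q^3 - 4*I*q^3 + 32*q^2 + 12*I*q^2 - 96*q
(2) = m^4 + 3*sqrt(2)*m^3 + 7*m^3 + 6*m^2 + 21*sqrt(2)*m^2 + 2*sqrt(2)*m + 42*m + 14*sqrt(2)
(3) = l^4 - 13*l^3/2 - 23*l^2/2 - 4*l
(4) = (n - 2/3)*(n + 1)
(5) = (x - 5)*(x - 4)*(x - 3)*(x + 1)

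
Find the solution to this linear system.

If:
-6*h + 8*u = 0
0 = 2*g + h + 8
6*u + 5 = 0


Then:
g = -31/9
h = -10/9
u = -5/6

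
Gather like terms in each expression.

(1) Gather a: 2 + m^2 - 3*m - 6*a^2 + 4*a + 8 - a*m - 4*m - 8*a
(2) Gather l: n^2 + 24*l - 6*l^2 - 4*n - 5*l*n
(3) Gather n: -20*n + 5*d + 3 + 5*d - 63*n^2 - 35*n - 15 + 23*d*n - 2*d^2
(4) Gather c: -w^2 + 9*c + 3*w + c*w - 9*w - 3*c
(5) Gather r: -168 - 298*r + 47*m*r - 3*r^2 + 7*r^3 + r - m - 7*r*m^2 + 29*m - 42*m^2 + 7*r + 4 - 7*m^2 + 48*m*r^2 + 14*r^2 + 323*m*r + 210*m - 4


(1) = -6*a^2 + a*(-m - 4) + m^2 - 7*m + 10
(2) = -6*l^2 + l*(24 - 5*n) + n^2 - 4*n
(3) = -2*d^2 + 10*d - 63*n^2 + n*(23*d - 55) - 12
(4) = c*(w + 6) - w^2 - 6*w
(5) = -49*m^2 + 238*m + 7*r^3 + r^2*(48*m + 11) + r*(-7*m^2 + 370*m - 290) - 168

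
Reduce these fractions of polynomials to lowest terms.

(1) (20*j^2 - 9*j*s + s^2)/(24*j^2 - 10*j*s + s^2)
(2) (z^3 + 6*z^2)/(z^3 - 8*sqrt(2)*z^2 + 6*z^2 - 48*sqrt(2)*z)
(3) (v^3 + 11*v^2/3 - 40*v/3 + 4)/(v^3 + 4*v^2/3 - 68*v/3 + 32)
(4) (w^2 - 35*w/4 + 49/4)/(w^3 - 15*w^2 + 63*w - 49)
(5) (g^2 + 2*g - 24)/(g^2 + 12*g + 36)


(1) = (-5*j + s)/(-6*j + s)
(2) = z/(z - 8*sqrt(2))
(3) = (3*v - 1)/(3*v - 8)
(4) = (4*w - 7)/(4*w^2 - 32*w + 28)
(5) = (g - 4)/(g + 6)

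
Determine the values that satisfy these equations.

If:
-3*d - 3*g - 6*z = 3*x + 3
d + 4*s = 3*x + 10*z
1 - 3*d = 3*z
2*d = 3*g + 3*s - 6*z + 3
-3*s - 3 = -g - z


Then:
d = 1/41
g = 49/123
s = -94/123
x = -251/123
z = 38/123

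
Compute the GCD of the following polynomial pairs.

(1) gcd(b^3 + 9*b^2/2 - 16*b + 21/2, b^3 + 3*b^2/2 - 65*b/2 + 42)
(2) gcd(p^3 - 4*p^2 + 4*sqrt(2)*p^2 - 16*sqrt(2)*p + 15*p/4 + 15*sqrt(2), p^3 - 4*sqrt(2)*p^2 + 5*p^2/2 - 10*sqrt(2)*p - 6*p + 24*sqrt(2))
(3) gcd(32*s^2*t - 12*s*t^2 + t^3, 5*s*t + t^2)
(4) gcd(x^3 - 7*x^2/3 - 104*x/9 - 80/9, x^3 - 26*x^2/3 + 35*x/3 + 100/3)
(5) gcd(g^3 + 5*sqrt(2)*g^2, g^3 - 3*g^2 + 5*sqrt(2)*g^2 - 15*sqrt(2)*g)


(1) = gcd((b - 3/2)*(b - 1)*(b + 7), (b - 4)*(b - 3/2)*(b + 7)) = b^2 + 11*b/2 - 21/2
(2) = gcd((p - 5/2)*(p - 3/2)*(p + 4*sqrt(2)), (p - 3/2)*(p + 4)*(p - 4*sqrt(2))) = p - 3/2
(3) = t
(4) = x^2 - 11*x/3 - 20/3
(5) = g^2 + 5*sqrt(2)*g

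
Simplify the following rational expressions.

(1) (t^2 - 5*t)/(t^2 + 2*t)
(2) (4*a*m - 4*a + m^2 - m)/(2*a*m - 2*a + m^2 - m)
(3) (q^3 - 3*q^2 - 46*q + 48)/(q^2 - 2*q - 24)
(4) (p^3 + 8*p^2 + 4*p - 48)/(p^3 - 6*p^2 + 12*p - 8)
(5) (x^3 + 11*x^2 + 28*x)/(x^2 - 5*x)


(1) = (t - 5)/(t + 2)
(2) = (4*a + m)/(2*a + m)
(3) = (q^3 - 3*q^2 - 46*q + 48)/(q^2 - 2*q - 24)
(4) = (p^2 + 10*p + 24)/(p^2 - 4*p + 4)
(5) = (x^2 + 11*x + 28)/(x - 5)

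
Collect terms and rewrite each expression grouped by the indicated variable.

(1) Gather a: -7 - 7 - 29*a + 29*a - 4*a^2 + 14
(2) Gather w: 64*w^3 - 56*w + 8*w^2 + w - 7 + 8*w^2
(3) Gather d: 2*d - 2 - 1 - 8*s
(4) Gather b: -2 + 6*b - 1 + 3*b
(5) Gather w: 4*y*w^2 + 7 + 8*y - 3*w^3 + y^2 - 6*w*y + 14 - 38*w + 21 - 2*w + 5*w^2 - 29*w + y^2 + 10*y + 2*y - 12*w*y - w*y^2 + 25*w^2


(1) = -4*a^2
(2) = 64*w^3 + 16*w^2 - 55*w - 7
(3) = 2*d - 8*s - 3
(4) = 9*b - 3
(5) = -3*w^3 + w^2*(4*y + 30) + w*(-y^2 - 18*y - 69) + 2*y^2 + 20*y + 42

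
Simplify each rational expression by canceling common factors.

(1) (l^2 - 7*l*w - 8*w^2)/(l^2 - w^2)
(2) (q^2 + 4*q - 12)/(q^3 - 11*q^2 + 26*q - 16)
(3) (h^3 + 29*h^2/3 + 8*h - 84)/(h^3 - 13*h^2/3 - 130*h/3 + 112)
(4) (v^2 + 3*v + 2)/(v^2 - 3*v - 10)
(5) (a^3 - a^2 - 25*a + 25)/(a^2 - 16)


(1) = (-l + 8*w)/(-l + w)
(2) = (q + 6)/(q^2 - 9*q + 8)
(3) = (h + 6)/(h - 8)
(4) = (v + 1)/(v - 5)
(5) = (a^3 - a^2 - 25*a + 25)/(a^2 - 16)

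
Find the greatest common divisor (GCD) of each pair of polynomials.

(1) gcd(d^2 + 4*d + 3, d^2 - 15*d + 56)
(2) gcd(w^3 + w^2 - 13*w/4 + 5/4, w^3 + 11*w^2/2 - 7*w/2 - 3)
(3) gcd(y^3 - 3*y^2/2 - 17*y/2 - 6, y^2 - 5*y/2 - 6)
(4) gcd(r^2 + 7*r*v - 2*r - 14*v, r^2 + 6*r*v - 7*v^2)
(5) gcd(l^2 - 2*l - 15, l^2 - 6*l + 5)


(1) = 1
(2) = gcd((w - 1)*(w - 1/2)*(w + 5/2), (w - 1)*(w + 1/2)*(w + 6)) = w - 1
(3) = y^2 - 5*y/2 - 6
(4) = r + 7*v
(5) = gcd((l - 5)*(l + 3), (l - 5)*(l - 1)) = l - 5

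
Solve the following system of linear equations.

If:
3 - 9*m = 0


Then:
m = 1/3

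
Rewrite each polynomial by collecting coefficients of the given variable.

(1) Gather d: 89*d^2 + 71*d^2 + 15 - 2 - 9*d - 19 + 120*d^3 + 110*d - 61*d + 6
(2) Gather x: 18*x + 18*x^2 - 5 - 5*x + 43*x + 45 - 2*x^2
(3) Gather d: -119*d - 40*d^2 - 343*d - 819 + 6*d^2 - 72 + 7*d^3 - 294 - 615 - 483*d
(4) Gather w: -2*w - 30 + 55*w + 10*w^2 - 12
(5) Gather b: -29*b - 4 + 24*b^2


(1) = 120*d^3 + 160*d^2 + 40*d
(2) = 16*x^2 + 56*x + 40
(3) = 7*d^3 - 34*d^2 - 945*d - 1800
(4) = 10*w^2 + 53*w - 42
(5) = 24*b^2 - 29*b - 4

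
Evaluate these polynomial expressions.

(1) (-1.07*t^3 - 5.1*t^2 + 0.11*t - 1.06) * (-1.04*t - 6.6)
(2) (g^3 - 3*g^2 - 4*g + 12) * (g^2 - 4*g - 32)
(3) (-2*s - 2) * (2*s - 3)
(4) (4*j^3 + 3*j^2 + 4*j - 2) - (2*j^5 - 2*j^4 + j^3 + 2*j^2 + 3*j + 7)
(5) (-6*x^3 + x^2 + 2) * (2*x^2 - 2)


(1) = 1.1128*t^4 + 12.366*t^3 + 33.5456*t^2 + 0.3764*t + 6.996
(2) = g^5 - 7*g^4 - 24*g^3 + 124*g^2 + 80*g - 384
(3) = -4*s^2 + 2*s + 6
(4) = -2*j^5 + 2*j^4 + 3*j^3 + j^2 + j - 9
(5) = -12*x^5 + 2*x^4 + 12*x^3 + 2*x^2 - 4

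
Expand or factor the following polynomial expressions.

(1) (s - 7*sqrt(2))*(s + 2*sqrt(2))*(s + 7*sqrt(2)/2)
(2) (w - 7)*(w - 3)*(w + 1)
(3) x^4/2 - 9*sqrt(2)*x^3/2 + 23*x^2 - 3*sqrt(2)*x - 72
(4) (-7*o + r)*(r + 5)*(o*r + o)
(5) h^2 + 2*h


(1) = s^3 - 3*sqrt(2)*s^2/2 - 63*s - 98*sqrt(2)
(2) = w^3 - 9*w^2 + 11*w + 21
(3) = (x/2 + sqrt(2)/2)*(x - 4*sqrt(2))*(x - 3*sqrt(2))^2
(4) = -7*o^2*r^2 - 42*o^2*r - 35*o^2 + o*r^3 + 6*o*r^2 + 5*o*r
(5) = h*(h + 2)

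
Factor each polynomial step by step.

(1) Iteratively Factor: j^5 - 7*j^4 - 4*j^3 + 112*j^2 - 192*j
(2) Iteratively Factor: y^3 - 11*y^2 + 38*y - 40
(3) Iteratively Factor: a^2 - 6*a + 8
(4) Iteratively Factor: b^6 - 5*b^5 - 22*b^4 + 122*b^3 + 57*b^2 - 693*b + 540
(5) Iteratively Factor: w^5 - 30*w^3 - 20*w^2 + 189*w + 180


(1) = (j - 4)*(j^4 - 3*j^3 - 16*j^2 + 48*j) = (j - 4)*(j + 4)*(j^3 - 7*j^2 + 12*j) = (j - 4)*(j - 3)*(j + 4)*(j^2 - 4*j) = j*(j - 4)*(j - 3)*(j + 4)*(j - 4)
(2) = (y - 5)*(y^2 - 6*y + 8) = (y - 5)*(y - 4)*(y - 2)
(3) = (a - 2)*(a - 4)
(4) = (b + 4)*(b^5 - 9*b^4 + 14*b^3 + 66*b^2 - 207*b + 135) = (b - 3)*(b + 4)*(b^4 - 6*b^3 - 4*b^2 + 54*b - 45) = (b - 3)*(b - 1)*(b + 4)*(b^3 - 5*b^2 - 9*b + 45) = (b - 3)*(b - 1)*(b + 3)*(b + 4)*(b^2 - 8*b + 15) = (b - 3)^2*(b - 1)*(b + 3)*(b + 4)*(b - 5)
(5) = (w + 3)*(w^4 - 3*w^3 - 21*w^2 + 43*w + 60) = (w + 1)*(w + 3)*(w^3 - 4*w^2 - 17*w + 60) = (w + 1)*(w + 3)*(w + 4)*(w^2 - 8*w + 15) = (w - 3)*(w + 1)*(w + 3)*(w + 4)*(w - 5)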